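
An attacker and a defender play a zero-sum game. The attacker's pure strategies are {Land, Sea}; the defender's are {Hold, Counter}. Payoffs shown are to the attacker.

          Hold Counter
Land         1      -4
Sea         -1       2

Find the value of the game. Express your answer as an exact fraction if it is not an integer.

-1/4

Row minima: Land → -4, Sea → -1; maximin = -1.
Column maxima: Hold → 1, Counter → 2; minimax = 1.
-1 ≠ 1, so there is no saddle point; optimal play is mixed.
Let the attacker play Land with probability p. Expected payoff against Hold: 1p + (-1)(1−p) = 2p − 1; against Counter: (-4)p + 2(1−p) = −6p + 2.
Setting these equal: 2p − 1 = −6p + 2 ⇒ 8p = 3 ⇒ p = 3/8, and the value is (2)·(3/8) − 1 = -1/4.
For the defender: with q = P(Hold), equating Land's and Sea's payoffs gives 5q − 4 = −3q + 2 ⇒ q = 3/4.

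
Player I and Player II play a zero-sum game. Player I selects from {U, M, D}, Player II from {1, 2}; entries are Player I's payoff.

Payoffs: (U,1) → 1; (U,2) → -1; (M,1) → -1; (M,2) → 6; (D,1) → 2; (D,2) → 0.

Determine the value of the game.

Row minima: U → -1, M → -1, D → 0; maximin = 0.
Column maxima: 1 → 2, 2 → 6; minimax = 2.
0 ≠ 2, so there is no saddle point; optimal play is mixed.
U is strictly dominated by D, so Player I never plays it.
On the remaining 2×2 (M, D vs 1, 2):
Let Player I play M with probability p. Expected payoff against 1: (-1)p + 2(1−p) = −3p + 2; against 2: 6p + 0(1−p) = 6p.
Setting these equal: −3p + 2 = 6p ⇒ −9p = -2 ⇒ p = 2/9, and the value is (-3)·(2/9) + 2 = 4/3.
For Player II: with q = P(1), equating M's and D's payoffs gives −7q + 6 = 2q ⇒ q = 2/3.

4/3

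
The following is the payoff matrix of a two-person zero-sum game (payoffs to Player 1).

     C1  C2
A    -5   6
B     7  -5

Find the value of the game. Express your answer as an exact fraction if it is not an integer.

17/23

Row minima: A → -5, B → -5; maximin = -5.
Column maxima: C1 → 7, C2 → 6; minimax = 6.
-5 ≠ 6, so there is no saddle point; optimal play is mixed.
Let Player 1 play A with probability p. Expected payoff against C1: (-5)p + 7(1−p) = −12p + 7; against C2: 6p + (-5)(1−p) = 11p − 5.
Setting these equal: −12p + 7 = 11p − 5 ⇒ −23p = -12 ⇒ p = 12/23, and the value is (-12)·(12/23) + 7 = 17/23.
For Player 2: with q = P(C1), equating A's and B's payoffs gives −11q + 6 = 12q − 5 ⇒ q = 11/23.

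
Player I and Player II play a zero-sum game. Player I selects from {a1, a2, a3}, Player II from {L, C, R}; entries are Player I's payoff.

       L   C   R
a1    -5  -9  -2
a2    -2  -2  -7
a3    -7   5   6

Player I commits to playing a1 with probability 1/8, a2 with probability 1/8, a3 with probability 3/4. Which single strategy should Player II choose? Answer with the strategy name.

If Player II plays L, Player I's expected payoff is (1/8)·(-5) + (1/8)·(-2) + (3/4)·(-7) = -49/8.
If Player II plays C, Player I's expected payoff is (1/8)·(-9) + (1/8)·(-2) + (3/4)·5 = 19/8.
If Player II plays R, Player I's expected payoff is (1/8)·(-2) + (1/8)·(-7) + (3/4)·6 = 27/8.
Player II minimizes Player I's payoff; the smallest is -49/8, so the best response is L.

L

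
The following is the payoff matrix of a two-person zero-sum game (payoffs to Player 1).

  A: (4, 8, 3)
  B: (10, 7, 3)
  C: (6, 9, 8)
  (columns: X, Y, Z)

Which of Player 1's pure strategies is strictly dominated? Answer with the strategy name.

A

C gives a strictly higher payoff than A against every column: 6 > 4, 9 > 8, 8 > 3.
So A is strictly dominated and Player 1 never plays it.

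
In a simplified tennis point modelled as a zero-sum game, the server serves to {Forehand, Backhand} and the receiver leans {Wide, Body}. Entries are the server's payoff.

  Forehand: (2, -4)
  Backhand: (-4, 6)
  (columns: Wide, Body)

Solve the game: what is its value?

-1/4

Row minima: Forehand → -4, Backhand → -4; maximin = -4.
Column maxima: Wide → 2, Body → 6; minimax = 2.
-4 ≠ 2, so there is no saddle point; optimal play is mixed.
Let the server play Forehand with probability p. Expected payoff against Wide: 2p + (-4)(1−p) = 6p − 4; against Body: (-4)p + 6(1−p) = −10p + 6.
Setting these equal: 6p − 4 = −10p + 6 ⇒ 16p = 10 ⇒ p = 5/8, and the value is (6)·(5/8) − 4 = -1/4.
For the receiver: with q = P(Wide), equating Forehand's and Backhand's payoffs gives 6q − 4 = −10q + 6 ⇒ q = 5/8.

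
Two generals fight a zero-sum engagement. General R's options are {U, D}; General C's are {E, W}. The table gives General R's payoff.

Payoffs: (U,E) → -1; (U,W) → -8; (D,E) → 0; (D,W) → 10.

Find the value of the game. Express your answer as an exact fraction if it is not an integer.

0

Row minima: U → -8, D → 0; maximin = 0.
Column maxima: E → 0, W → 10; minimax = 0.
Since maximin = minimax = 0, there is a saddle point and the value is 0.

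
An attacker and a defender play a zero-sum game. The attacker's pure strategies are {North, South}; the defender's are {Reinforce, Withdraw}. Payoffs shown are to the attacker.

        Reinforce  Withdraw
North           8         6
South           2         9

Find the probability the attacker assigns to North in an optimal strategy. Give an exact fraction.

7/9

Row minima: North → 6, South → 2; maximin = 6.
Column maxima: Reinforce → 8, Withdraw → 9; minimax = 8.
6 ≠ 8, so there is no saddle point; optimal play is mixed.
Let the attacker play North with probability p. Expected payoff against Reinforce: 8p + 2(1−p) = 6p + 2; against Withdraw: 6p + 9(1−p) = −3p + 9.
Setting these equal: 6p + 2 = −3p + 9 ⇒ 9p = 7 ⇒ p = 7/9, and the value is (6)·(7/9) + 2 = 20/3.
For the defender: with q = P(Reinforce), equating North's and South's payoffs gives 2q + 6 = −7q + 9 ⇒ q = 1/3.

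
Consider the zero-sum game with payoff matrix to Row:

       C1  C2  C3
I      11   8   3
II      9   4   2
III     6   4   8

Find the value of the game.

Row minima: I → 3, II → 2, III → 4; maximin = 4.
Column maxima: C1 → 11, C2 → 8, C3 → 8; minimax = 8.
4 ≠ 8, so there is no saddle point; optimal play is mixed.
II is strictly dominated by I, so Row never plays it.
C1 is strictly dominated by C2 (it gives Row strictly more in every row), so Column never plays it.
On the remaining 2×2 (I, III vs C2, C3):
Let Row play I with probability p. Expected payoff against C2: 8p + 4(1−p) = 4p + 4; against C3: 3p + 8(1−p) = −5p + 8.
Setting these equal: 4p + 4 = −5p + 8 ⇒ 9p = 4 ⇒ p = 4/9, and the value is (4)·(4/9) + 4 = 52/9.
For Column: with q = P(C2), equating I's and III's payoffs gives 5q + 3 = −4q + 8 ⇒ q = 5/9.

52/9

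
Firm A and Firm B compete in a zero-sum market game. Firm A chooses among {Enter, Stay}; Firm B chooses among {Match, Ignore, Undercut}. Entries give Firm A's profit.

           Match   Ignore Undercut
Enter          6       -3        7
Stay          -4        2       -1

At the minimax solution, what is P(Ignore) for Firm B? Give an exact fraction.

Row minima: Enter → -3, Stay → -4; maximin = -3.
Column maxima: Match → 6, Ignore → 2, Undercut → 7; minimax = 2.
-3 ≠ 2, so there is no saddle point; optimal play is mixed.
Undercut is strictly dominated by Match (it gives Firm A strictly more in every row), so Firm B never plays it.
On the remaining 2×2 (Enter, Stay vs Match, Ignore):
Let Firm A play Enter with probability p. Expected payoff against Match: 6p + (-4)(1−p) = 10p − 4; against Ignore: (-3)p + 2(1−p) = −5p + 2.
Setting these equal: 10p − 4 = −5p + 2 ⇒ 15p = 6 ⇒ p = 2/5, and the value is (10)·(2/5) − 4 = 0.
For Firm B: with q = P(Match), equating Enter's and Stay's payoffs gives 9q − 3 = −6q + 2 ⇒ q = 1/3.

2/3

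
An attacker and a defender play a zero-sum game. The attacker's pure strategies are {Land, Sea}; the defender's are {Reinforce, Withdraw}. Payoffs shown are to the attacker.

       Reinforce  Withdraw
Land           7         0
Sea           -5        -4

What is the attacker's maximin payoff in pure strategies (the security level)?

0

Row minima: Land → 0, Sea → -5.
The best of these is 0.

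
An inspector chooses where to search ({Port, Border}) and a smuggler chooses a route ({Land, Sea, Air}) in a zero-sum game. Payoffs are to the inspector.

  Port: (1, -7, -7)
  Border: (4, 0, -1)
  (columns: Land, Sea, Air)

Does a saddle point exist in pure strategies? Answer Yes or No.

Row minima: Port → -7, Border → -1; maximin = -1.
Column maxima: Land → 4, Sea → 0, Air → -1; minimax = -1.
maximin = minimax = -1, so a saddle point exists.

Yes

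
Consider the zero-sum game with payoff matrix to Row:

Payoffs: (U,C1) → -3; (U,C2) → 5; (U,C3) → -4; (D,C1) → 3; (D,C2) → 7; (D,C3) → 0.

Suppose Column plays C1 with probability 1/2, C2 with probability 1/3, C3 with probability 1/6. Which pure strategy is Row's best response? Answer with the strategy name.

Expected payoff of U: (1/2)·(-3) + (1/3)·5 + (1/6)·(-4) = -1/2.
Expected payoff of D: (1/2)·3 + (1/3)·7 + (1/6)·0 = 23/6.
The largest is 23/6, so Row's best response is D.

D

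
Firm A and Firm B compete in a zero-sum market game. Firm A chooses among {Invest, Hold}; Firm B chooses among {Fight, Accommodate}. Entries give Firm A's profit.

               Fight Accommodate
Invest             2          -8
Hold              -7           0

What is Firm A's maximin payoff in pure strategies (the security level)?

-7

Row minima: Invest → -8, Hold → -7.
The best of these is -7.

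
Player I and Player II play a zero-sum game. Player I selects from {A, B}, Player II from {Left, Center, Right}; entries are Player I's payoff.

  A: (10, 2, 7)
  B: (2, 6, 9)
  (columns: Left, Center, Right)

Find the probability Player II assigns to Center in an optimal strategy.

Row minima: A → 2, B → 2; maximin = 2.
Column maxima: Left → 10, Center → 6, Right → 9; minimax = 6.
2 ≠ 6, so there is no saddle point; optimal play is mixed.
Right is strictly dominated by Center (it gives Player I strictly more in every row), so Player II never plays it.
On the remaining 2×2 (A, B vs Left, Center):
Let Player I play A with probability p. Expected payoff against Left: 10p + 2(1−p) = 8p + 2; against Center: 2p + 6(1−p) = −4p + 6.
Setting these equal: 8p + 2 = −4p + 6 ⇒ 12p = 4 ⇒ p = 1/3, and the value is (8)·(1/3) + 2 = 14/3.
For Player II: with q = P(Left), equating A's and B's payoffs gives 8q + 2 = −4q + 6 ⇒ q = 1/3.

2/3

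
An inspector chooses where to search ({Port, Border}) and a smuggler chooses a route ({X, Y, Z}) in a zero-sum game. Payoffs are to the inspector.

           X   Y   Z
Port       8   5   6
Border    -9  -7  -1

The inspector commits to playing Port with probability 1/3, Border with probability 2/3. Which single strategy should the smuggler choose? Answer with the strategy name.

If the smuggler plays X, the inspector's expected payoff is (1/3)·8 + (2/3)·(-9) = -10/3.
If the smuggler plays Y, the inspector's expected payoff is (1/3)·5 + (2/3)·(-7) = -3.
If the smuggler plays Z, the inspector's expected payoff is (1/3)·6 + (2/3)·(-1) = 4/3.
The smuggler minimizes the inspector's payoff; the smallest is -10/3, so the best response is X.

X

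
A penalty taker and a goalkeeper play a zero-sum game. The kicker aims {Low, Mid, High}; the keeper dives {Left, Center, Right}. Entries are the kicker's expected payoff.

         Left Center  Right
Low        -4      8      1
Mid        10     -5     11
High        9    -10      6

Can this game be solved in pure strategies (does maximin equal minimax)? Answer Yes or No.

Row minima: Low → -4, Mid → -5, High → -10; maximin = -4.
Column maxima: Left → 10, Center → 8, Right → 11; minimax = 8.
-4 ≠ 8, so no pure-strategy equilibrium exists.

No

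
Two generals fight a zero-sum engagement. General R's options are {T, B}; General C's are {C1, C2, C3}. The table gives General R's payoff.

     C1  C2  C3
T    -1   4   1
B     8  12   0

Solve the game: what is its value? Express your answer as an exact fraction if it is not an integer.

4/5

Row minima: T → -1, B → 0; maximin = 0.
Column maxima: C1 → 8, C2 → 12, C3 → 1; minimax = 1.
0 ≠ 1, so there is no saddle point; optimal play is mixed.
C2 is strictly dominated by C1 (it gives General R strictly more in every row), so General C never plays it.
On the remaining 2×2 (T, B vs C1, C3):
Let General R play T with probability p. Expected payoff against C1: (-1)p + 8(1−p) = −9p + 8; against C3: 1p + 0(1−p) = p.
Setting these equal: −9p + 8 = p ⇒ −10p = -8 ⇒ p = 4/5, and the value is (-9)·(4/5) + 8 = 4/5.
For General C: with q = P(C1), equating T's and B's payoffs gives −2q + 1 = 8q ⇒ q = 1/10.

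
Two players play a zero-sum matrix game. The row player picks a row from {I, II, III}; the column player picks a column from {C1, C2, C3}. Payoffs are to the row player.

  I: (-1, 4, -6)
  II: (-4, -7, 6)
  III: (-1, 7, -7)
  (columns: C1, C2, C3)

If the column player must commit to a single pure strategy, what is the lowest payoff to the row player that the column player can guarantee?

Column maxima: C1 → -1, C2 → 7, C3 → 6.
The smallest of these is -1.

-1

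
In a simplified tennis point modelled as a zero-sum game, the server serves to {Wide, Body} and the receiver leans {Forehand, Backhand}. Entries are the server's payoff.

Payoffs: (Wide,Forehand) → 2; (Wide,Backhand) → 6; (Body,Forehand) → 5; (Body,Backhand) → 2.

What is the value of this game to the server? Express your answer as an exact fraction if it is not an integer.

26/7

Row minima: Wide → 2, Body → 2; maximin = 2.
Column maxima: Forehand → 5, Backhand → 6; minimax = 5.
2 ≠ 5, so there is no saddle point; optimal play is mixed.
Let the server play Wide with probability p. Expected payoff against Forehand: 2p + 5(1−p) = −3p + 5; against Backhand: 6p + 2(1−p) = 4p + 2.
Setting these equal: −3p + 5 = 4p + 2 ⇒ −7p = -3 ⇒ p = 3/7, and the value is (-3)·(3/7) + 5 = 26/7.
For the receiver: with q = P(Forehand), equating Wide's and Body's payoffs gives −4q + 6 = 3q + 2 ⇒ q = 4/7.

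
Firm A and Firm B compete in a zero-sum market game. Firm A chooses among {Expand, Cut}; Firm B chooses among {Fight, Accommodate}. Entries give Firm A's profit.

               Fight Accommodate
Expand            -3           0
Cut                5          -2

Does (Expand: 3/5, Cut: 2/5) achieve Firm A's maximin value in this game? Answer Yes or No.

No

Against Fight this mix gives (3/5)·(-3) + (2/5)·5 = 1/5.
Against Accommodate this mix gives (3/5)·0 + (2/5)·(-2) = -4/5.
Firm B will play Accommodate, holding Firm A to -4/5. Shifting weight toward the row that does better against Accommodate would raise this floor (the equalizing mix achieves -3/5 against both Accommodate and Fight), so the proposed strategy is not optimal.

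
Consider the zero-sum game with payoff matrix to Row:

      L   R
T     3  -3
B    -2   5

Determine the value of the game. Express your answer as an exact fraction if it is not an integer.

9/13

Row minima: T → -3, B → -2; maximin = -2.
Column maxima: L → 3, R → 5; minimax = 3.
-2 ≠ 3, so there is no saddle point; optimal play is mixed.
Let Row play T with probability p. Expected payoff against L: 3p + (-2)(1−p) = 5p − 2; against R: (-3)p + 5(1−p) = −8p + 5.
Setting these equal: 5p − 2 = −8p + 5 ⇒ 13p = 7 ⇒ p = 7/13, and the value is (5)·(7/13) − 2 = 9/13.
For Column: with q = P(L), equating T's and B's payoffs gives 6q − 3 = −7q + 5 ⇒ q = 8/13.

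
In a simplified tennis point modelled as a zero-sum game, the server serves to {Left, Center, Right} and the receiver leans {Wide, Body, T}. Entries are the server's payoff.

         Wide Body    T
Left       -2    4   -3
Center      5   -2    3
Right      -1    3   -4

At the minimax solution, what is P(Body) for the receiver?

1/2

Row minima: Left → -3, Center → -2, Right → -4; maximin = -2.
Column maxima: Wide → 5, Body → 4, T → 3; minimax = 3.
-2 ≠ 3, so there is no saddle point; optimal play is mixed.
Wide is strictly dominated by T (it gives the server strictly more in every row), so the receiver never plays it.
With Wide eliminated, Right is strictly dominated by Left (Left gives the server strictly more in every remaining column), so the server never plays it.
On the remaining 2×2 (Left, Center vs Body, T):
Let the server play Left with probability p. Expected payoff against Body: 4p + (-2)(1−p) = 6p − 2; against T: (-3)p + 3(1−p) = −6p + 3.
Setting these equal: 6p − 2 = −6p + 3 ⇒ 12p = 5 ⇒ p = 5/12, and the value is (6)·(5/12) − 2 = 1/2.
For the receiver: with q = P(Body), equating Left's and Center's payoffs gives 7q − 3 = −5q + 3 ⇒ q = 1/2.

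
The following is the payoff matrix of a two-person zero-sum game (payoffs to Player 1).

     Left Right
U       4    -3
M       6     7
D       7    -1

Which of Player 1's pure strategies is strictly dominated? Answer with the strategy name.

M gives a strictly higher payoff than U against every column: 6 > 4, 7 > -3.
So U is strictly dominated and Player 1 never plays it.

U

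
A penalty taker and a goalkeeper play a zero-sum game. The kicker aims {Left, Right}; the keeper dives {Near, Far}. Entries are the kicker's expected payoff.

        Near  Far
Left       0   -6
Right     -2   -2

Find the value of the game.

-2

Row minima: Left → -6, Right → -2; maximin = -2.
Column maxima: Near → 0, Far → -2; minimax = -2.
Since maximin = minimax = -2, there is a saddle point and the value is -2.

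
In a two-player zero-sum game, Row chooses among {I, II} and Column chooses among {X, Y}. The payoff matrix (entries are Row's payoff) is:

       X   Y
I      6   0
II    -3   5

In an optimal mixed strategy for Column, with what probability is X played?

5/14

Row minima: I → 0, II → -3; maximin = 0.
Column maxima: X → 6, Y → 5; minimax = 5.
0 ≠ 5, so there is no saddle point; optimal play is mixed.
Let Row play I with probability p. Expected payoff against X: 6p + (-3)(1−p) = 9p − 3; against Y: 0p + 5(1−p) = −5p + 5.
Setting these equal: 9p − 3 = −5p + 5 ⇒ 14p = 8 ⇒ p = 4/7, and the value is (9)·(4/7) − 3 = 15/7.
For Column: with q = P(X), equating I's and II's payoffs gives 6q = −8q + 5 ⇒ q = 5/14.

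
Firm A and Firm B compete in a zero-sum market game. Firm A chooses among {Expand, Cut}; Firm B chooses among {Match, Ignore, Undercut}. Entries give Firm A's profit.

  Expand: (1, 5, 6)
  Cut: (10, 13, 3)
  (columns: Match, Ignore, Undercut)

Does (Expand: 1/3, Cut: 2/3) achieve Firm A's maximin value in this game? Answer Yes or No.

Against Match this mix gives (1/3)·1 + (2/3)·10 = 7.
Against Ignore this mix gives (1/3)·5 + (2/3)·13 = 31/3.
Against Undercut this mix gives (1/3)·6 + (2/3)·3 = 4.
Firm B will play Undercut, holding Firm A to 4. Shifting weight toward the row that does better against Undercut would raise this floor (the equalizing mix achieves 19/4 against both Undercut and Match), so the proposed strategy is not optimal.

No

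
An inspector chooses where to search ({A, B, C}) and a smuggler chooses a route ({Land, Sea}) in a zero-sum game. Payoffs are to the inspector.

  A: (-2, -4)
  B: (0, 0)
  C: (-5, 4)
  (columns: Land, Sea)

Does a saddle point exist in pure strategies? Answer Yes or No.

Row minima: A → -4, B → 0, C → -5; maximin = 0.
Column maxima: Land → 0, Sea → 4; minimax = 0.
maximin = minimax = 0, so a saddle point exists.

Yes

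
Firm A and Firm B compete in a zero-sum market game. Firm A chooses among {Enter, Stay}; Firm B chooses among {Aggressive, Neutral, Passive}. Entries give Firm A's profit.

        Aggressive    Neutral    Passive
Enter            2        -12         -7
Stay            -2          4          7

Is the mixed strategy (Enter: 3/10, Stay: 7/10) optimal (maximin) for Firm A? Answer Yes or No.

Yes

Against Aggressive this mix gives (3/10)·2 + (7/10)·(-2) = -4/5.
Against Neutral this mix gives (3/10)·(-12) + (7/10)·4 = -4/5.
Against Passive this mix gives (3/10)·(-7) + (7/10)·7 = 14/5.
All of Firm B's active replies (Aggressive, Neutral) yield -4/5, and no column does worse for Firm A. The mix makes Firm B indifferent and guarantees -4/5, so it is optimal.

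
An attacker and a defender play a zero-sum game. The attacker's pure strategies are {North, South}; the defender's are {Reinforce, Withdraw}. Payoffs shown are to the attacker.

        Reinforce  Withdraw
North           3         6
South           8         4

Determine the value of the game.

Row minima: North → 3, South → 4; maximin = 4.
Column maxima: Reinforce → 8, Withdraw → 6; minimax = 6.
4 ≠ 6, so there is no saddle point; optimal play is mixed.
Let the attacker play North with probability p. Expected payoff against Reinforce: 3p + 8(1−p) = −5p + 8; against Withdraw: 6p + 4(1−p) = 2p + 4.
Setting these equal: −5p + 8 = 2p + 4 ⇒ −7p = -4 ⇒ p = 4/7, and the value is (-5)·(4/7) + 8 = 36/7.
For the defender: with q = P(Reinforce), equating North's and South's payoffs gives −3q + 6 = 4q + 4 ⇒ q = 2/7.

36/7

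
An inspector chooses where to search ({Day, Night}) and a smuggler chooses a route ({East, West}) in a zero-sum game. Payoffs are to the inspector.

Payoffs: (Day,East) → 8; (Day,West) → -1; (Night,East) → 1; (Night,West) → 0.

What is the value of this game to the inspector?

0

Row minima: Day → -1, Night → 0; maximin = 0.
Column maxima: East → 8, West → 0; minimax = 0.
Since maximin = minimax = 0, there is a saddle point and the value is 0.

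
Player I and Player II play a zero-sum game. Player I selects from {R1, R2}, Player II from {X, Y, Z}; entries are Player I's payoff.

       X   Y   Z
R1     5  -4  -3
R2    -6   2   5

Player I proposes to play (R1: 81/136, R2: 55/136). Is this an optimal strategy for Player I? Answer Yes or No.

No

Against X this mix gives (81/136)·5 + (55/136)·(-6) = 75/136.
Against Y this mix gives (81/136)·(-4) + (55/136)·2 = -107/68.
Against Z this mix gives (81/136)·(-3) + (55/136)·5 = 4/17.
Player II will play Y, holding Player I to -107/68. Shifting weight toward the row that does better against Y would raise this floor (the equalizing mix achieves -14/17 against both Y and X), so the proposed strategy is not optimal.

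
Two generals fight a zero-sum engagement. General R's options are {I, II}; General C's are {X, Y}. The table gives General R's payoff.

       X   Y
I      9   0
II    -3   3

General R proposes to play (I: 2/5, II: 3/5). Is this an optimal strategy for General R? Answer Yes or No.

Yes

Against X this mix gives (2/5)·9 + (3/5)·(-3) = 9/5.
Against Y this mix gives (2/5)·0 + (3/5)·3 = 9/5.
All of General C's active replies (X, Y) yield 9/5, and no column does worse for General R. The mix makes General C indifferent and guarantees 9/5, so it is optimal.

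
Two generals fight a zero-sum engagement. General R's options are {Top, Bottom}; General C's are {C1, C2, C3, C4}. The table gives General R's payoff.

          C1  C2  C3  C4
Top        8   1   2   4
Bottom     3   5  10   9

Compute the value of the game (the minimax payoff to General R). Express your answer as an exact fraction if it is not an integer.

37/9

Row minima: Top → 1, Bottom → 3; maximin = 3.
Column maxima: C1 → 8, C2 → 5, C3 → 10, C4 → 9; minimax = 5.
3 ≠ 5, so there is no saddle point; optimal play is mixed.
C3 is strictly dominated by C2 (it gives General R strictly more in every row), so General C never plays it.
C4 is strictly dominated by C2 (it gives General R strictly more in every row), so General C never plays it.
On the remaining 2×2 (Top, Bottom vs C1, C2):
Let General R play Top with probability p. Expected payoff against C1: 8p + 3(1−p) = 5p + 3; against C2: 1p + 5(1−p) = −4p + 5.
Setting these equal: 5p + 3 = −4p + 5 ⇒ 9p = 2 ⇒ p = 2/9, and the value is (5)·(2/9) + 3 = 37/9.
For General C: with q = P(C1), equating Top's and Bottom's payoffs gives 7q + 1 = −2q + 5 ⇒ q = 4/9.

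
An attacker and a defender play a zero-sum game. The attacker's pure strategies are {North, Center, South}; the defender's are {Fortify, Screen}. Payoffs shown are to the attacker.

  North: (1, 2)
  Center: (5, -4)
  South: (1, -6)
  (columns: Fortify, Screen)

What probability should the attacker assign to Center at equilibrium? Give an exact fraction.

1/10

Row minima: North → 1, Center → -4, South → -6; maximin = 1.
Column maxima: Fortify → 5, Screen → 2; minimax = 2.
1 ≠ 2, so there is no saddle point; optimal play is mixed.
South is strictly dominated by Center, so the attacker never plays it.
On the remaining 2×2 (North, Center vs Fortify, Screen):
Let the attacker play North with probability p. Expected payoff against Fortify: 1p + 5(1−p) = −4p + 5; against Screen: 2p + (-4)(1−p) = 6p − 4.
Setting these equal: −4p + 5 = 6p − 4 ⇒ −10p = -9 ⇒ p = 9/10, and the value is (-4)·(9/10) + 5 = 7/5.
For the defender: with q = P(Fortify), equating North's and Center's payoffs gives −q + 2 = 9q − 4 ⇒ q = 3/5.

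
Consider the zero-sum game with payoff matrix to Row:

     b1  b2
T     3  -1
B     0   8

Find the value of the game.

Row minima: T → -1, B → 0; maximin = 0.
Column maxima: b1 → 3, b2 → 8; minimax = 3.
0 ≠ 3, so there is no saddle point; optimal play is mixed.
Let Row play T with probability p. Expected payoff against b1: 3p + 0(1−p) = 3p; against b2: (-1)p + 8(1−p) = −9p + 8.
Setting these equal: 3p = −9p + 8 ⇒ 12p = 8 ⇒ p = 2/3, and the value is (3)·(2/3) = 2.
For Column: with q = P(b1), equating T's and B's payoffs gives 4q − 1 = −8q + 8 ⇒ q = 3/4.

2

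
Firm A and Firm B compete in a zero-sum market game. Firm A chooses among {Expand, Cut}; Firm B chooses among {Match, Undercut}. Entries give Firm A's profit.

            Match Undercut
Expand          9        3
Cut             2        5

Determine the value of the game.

Row minima: Expand → 3, Cut → 2; maximin = 3.
Column maxima: Match → 9, Undercut → 5; minimax = 5.
3 ≠ 5, so there is no saddle point; optimal play is mixed.
Let Firm A play Expand with probability p. Expected payoff against Match: 9p + 2(1−p) = 7p + 2; against Undercut: 3p + 5(1−p) = −2p + 5.
Setting these equal: 7p + 2 = −2p + 5 ⇒ 9p = 3 ⇒ p = 1/3, and the value is (7)·(1/3) + 2 = 13/3.
For Firm B: with q = P(Match), equating Expand's and Cut's payoffs gives 6q + 3 = −3q + 5 ⇒ q = 2/9.

13/3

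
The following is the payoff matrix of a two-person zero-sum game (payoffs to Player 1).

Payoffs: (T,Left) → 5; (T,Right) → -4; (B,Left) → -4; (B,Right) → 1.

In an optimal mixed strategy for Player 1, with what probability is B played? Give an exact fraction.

9/14

Row minima: T → -4, B → -4; maximin = -4.
Column maxima: Left → 5, Right → 1; minimax = 1.
-4 ≠ 1, so there is no saddle point; optimal play is mixed.
Let Player 1 play T with probability p. Expected payoff against Left: 5p + (-4)(1−p) = 9p − 4; against Right: (-4)p + 1(1−p) = −5p + 1.
Setting these equal: 9p − 4 = −5p + 1 ⇒ 14p = 5 ⇒ p = 5/14, and the value is (9)·(5/14) − 4 = -11/14.
For Player 2: with q = P(Left), equating T's and B's payoffs gives 9q − 4 = −5q + 1 ⇒ q = 5/14.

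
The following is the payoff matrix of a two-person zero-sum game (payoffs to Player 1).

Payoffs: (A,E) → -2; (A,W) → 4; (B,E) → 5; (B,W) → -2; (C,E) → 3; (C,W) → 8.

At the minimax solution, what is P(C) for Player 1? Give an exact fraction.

Row minima: A → -2, B → -2, C → 3; maximin = 3.
Column maxima: E → 5, W → 8; minimax = 5.
3 ≠ 5, so there is no saddle point; optimal play is mixed.
A is strictly dominated by C, so Player 1 never plays it.
On the remaining 2×2 (B, C vs E, W):
Let Player 1 play B with probability p. Expected payoff against E: 5p + 3(1−p) = 2p + 3; against W: (-2)p + 8(1−p) = −10p + 8.
Setting these equal: 2p + 3 = −10p + 8 ⇒ 12p = 5 ⇒ p = 5/12, and the value is (2)·(5/12) + 3 = 23/6.
For Player 2: with q = P(E), equating B's and C's payoffs gives 7q − 2 = −5q + 8 ⇒ q = 5/6.

7/12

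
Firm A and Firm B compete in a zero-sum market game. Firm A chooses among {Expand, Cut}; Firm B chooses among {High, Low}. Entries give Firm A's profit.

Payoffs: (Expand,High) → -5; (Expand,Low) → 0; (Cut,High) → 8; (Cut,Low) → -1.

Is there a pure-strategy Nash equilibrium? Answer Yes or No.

No

Row minima: Expand → -5, Cut → -1; maximin = -1.
Column maxima: High → 8, Low → 0; minimax = 0.
-1 ≠ 0, so no pure-strategy equilibrium exists.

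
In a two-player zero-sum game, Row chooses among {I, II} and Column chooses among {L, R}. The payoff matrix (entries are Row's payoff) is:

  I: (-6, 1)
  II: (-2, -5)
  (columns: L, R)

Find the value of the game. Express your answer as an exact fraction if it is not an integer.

-16/5

Row minima: I → -6, II → -5; maximin = -5.
Column maxima: L → -2, R → 1; minimax = -2.
-5 ≠ -2, so there is no saddle point; optimal play is mixed.
Let Row play I with probability p. Expected payoff against L: (-6)p + (-2)(1−p) = −4p − 2; against R: 1p + (-5)(1−p) = 6p − 5.
Setting these equal: −4p − 2 = 6p − 5 ⇒ −10p = -3 ⇒ p = 3/10, and the value is (-4)·(3/10) − 2 = -16/5.
For Column: with q = P(L), equating I's and II's payoffs gives −7q + 1 = 3q − 5 ⇒ q = 3/5.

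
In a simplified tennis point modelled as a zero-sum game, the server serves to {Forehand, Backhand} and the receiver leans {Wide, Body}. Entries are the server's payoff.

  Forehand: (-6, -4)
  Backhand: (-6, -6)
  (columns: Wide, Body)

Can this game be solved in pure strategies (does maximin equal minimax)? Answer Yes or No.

Yes

Row minima: Forehand → -6, Backhand → -6; maximin = -6.
Column maxima: Wide → -6, Body → -4; minimax = -6.
maximin = minimax = -6, so a saddle point exists.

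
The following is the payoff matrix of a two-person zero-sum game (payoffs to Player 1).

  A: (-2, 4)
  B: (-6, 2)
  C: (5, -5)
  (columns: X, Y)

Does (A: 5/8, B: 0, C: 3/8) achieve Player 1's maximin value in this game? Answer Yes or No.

Yes

Against X this mix gives (5/8)·(-2) + (3/8)·5 = 5/8.
Against Y this mix gives (5/8)·4 + (3/8)·(-5) = 5/8.
All of Player 2's active replies (X, Y) yield 5/8, and no column does worse for Player 1. The mix makes Player 2 indifferent and guarantees 5/8, so it is optimal.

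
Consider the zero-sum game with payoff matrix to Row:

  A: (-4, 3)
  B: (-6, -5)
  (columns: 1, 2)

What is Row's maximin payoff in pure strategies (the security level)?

Row minima: A → -4, B → -6.
The best of these is -4.

-4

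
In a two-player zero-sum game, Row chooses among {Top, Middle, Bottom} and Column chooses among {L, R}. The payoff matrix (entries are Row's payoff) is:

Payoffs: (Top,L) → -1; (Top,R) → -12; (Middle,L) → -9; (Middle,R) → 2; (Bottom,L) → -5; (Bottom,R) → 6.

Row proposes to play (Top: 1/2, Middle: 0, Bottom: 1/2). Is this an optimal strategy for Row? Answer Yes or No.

Against L this mix gives (1/2)·(-1) + (1/2)·(-5) = -3.
Against R this mix gives (1/2)·(-12) + (1/2)·6 = -3.
All of Column's active replies (L, R) yield -3, and no column does worse for Row. The mix makes Column indifferent and guarantees -3, so it is optimal.

Yes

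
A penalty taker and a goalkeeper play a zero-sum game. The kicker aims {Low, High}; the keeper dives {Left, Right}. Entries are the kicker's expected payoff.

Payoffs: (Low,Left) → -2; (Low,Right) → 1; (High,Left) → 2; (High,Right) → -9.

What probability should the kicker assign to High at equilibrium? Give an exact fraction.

3/14

Row minima: Low → -2, High → -9; maximin = -2.
Column maxima: Left → 2, Right → 1; minimax = 1.
-2 ≠ 1, so there is no saddle point; optimal play is mixed.
Let the kicker play Low with probability p. Expected payoff against Left: (-2)p + 2(1−p) = −4p + 2; against Right: 1p + (-9)(1−p) = 10p − 9.
Setting these equal: −4p + 2 = 10p − 9 ⇒ −14p = -11 ⇒ p = 11/14, and the value is (-4)·(11/14) + 2 = -8/7.
For the keeper: with q = P(Left), equating Low's and High's payoffs gives −3q + 1 = 11q − 9 ⇒ q = 5/7.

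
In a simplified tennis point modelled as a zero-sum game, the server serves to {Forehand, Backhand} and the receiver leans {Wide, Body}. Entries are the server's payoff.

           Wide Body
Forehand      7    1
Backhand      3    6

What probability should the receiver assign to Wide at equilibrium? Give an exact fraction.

Row minima: Forehand → 1, Backhand → 3; maximin = 3.
Column maxima: Wide → 7, Body → 6; minimax = 6.
3 ≠ 6, so there is no saddle point; optimal play is mixed.
Let the server play Forehand with probability p. Expected payoff against Wide: 7p + 3(1−p) = 4p + 3; against Body: 1p + 6(1−p) = −5p + 6.
Setting these equal: 4p + 3 = −5p + 6 ⇒ 9p = 3 ⇒ p = 1/3, and the value is (4)·(1/3) + 3 = 13/3.
For the receiver: with q = P(Wide), equating Forehand's and Backhand's payoffs gives 6q + 1 = −3q + 6 ⇒ q = 5/9.

5/9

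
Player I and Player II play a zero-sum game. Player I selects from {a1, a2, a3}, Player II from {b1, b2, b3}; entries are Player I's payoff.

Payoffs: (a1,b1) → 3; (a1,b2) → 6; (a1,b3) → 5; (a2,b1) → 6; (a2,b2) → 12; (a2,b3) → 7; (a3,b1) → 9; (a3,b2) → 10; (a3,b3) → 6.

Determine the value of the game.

Row minima: a1 → 3, a2 → 6, a3 → 6; maximin = 6.
Column maxima: b1 → 9, b2 → 12, b3 → 7; minimax = 7.
6 ≠ 7, so there is no saddle point; optimal play is mixed.
a1 is strictly dominated by a2, so Player I never plays it.
b2 is strictly dominated by b1 (it gives Player I strictly more in every row), so Player II never plays it.
On the remaining 2×2 (a2, a3 vs b1, b3):
Let Player I play a2 with probability p. Expected payoff against b1: 6p + 9(1−p) = −3p + 9; against b3: 7p + 6(1−p) = p + 6.
Setting these equal: −3p + 9 = p + 6 ⇒ −4p = -3 ⇒ p = 3/4, and the value is (-3)·(3/4) + 9 = 27/4.
For Player II: with q = P(b1), equating a2's and a3's payoffs gives −q + 7 = 3q + 6 ⇒ q = 1/4.

27/4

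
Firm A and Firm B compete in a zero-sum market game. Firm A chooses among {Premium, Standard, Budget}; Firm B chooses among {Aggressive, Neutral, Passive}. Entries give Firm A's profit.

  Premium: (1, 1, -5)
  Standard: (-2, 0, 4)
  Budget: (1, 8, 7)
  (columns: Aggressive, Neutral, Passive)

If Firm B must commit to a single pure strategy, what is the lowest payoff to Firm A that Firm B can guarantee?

Column maxima: Aggressive → 1, Neutral → 8, Passive → 7.
The smallest of these is 1.

1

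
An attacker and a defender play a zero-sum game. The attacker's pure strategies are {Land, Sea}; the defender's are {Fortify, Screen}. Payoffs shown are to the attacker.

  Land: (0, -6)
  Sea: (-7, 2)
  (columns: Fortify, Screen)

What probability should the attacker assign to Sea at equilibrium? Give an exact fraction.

Row minima: Land → -6, Sea → -7; maximin = -6.
Column maxima: Fortify → 0, Screen → 2; minimax = 0.
-6 ≠ 0, so there is no saddle point; optimal play is mixed.
Let the attacker play Land with probability p. Expected payoff against Fortify: 0p + (-7)(1−p) = 7p − 7; against Screen: (-6)p + 2(1−p) = −8p + 2.
Setting these equal: 7p − 7 = −8p + 2 ⇒ 15p = 9 ⇒ p = 3/5, and the value is (7)·(3/5) − 7 = -14/5.
For the defender: with q = P(Fortify), equating Land's and Sea's payoffs gives 6q − 6 = −9q + 2 ⇒ q = 8/15.

2/5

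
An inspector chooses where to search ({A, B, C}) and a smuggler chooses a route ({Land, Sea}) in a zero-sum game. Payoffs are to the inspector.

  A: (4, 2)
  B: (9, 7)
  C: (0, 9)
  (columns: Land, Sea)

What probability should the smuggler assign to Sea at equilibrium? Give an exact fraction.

9/11

Row minima: A → 2, B → 7, C → 0; maximin = 7.
Column maxima: Land → 9, Sea → 9; minimax = 9.
7 ≠ 9, so there is no saddle point; optimal play is mixed.
A is strictly dominated by B, so the inspector never plays it.
On the remaining 2×2 (B, C vs Land, Sea):
Let the inspector play B with probability p. Expected payoff against Land: 9p + 0(1−p) = 9p; against Sea: 7p + 9(1−p) = −2p + 9.
Setting these equal: 9p = −2p + 9 ⇒ 11p = 9 ⇒ p = 9/11, and the value is (9)·(9/11) = 81/11.
For the smuggler: with q = P(Land), equating B's and C's payoffs gives 2q + 7 = −9q + 9 ⇒ q = 2/11.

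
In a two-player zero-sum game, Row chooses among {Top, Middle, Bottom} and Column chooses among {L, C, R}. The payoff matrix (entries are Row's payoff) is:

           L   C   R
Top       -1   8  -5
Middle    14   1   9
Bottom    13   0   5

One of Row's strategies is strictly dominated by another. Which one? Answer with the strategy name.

Middle gives a strictly higher payoff than Bottom against every column: 14 > 13, 1 > 0, 9 > 5.
So Bottom is strictly dominated and Row never plays it.

Bottom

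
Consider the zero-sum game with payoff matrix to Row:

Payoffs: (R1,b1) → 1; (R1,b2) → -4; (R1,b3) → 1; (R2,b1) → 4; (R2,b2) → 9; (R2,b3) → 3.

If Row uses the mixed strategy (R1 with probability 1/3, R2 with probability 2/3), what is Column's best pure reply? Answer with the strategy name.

b3

If Column plays b1, Row's expected payoff is (1/3)·1 + (2/3)·4 = 3.
If Column plays b2, Row's expected payoff is (1/3)·(-4) + (2/3)·9 = 14/3.
If Column plays b3, Row's expected payoff is (1/3)·1 + (2/3)·3 = 7/3.
Column minimizes Row's payoff; the smallest is 7/3, so the best response is b3.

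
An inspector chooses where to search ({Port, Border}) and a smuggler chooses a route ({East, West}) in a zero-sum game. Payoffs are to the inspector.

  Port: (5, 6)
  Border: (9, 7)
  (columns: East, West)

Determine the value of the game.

7

Row minima: Port → 5, Border → 7; maximin = 7.
Column maxima: East → 9, West → 7; minimax = 7.
Since maximin = minimax = 7, there is a saddle point and the value is 7.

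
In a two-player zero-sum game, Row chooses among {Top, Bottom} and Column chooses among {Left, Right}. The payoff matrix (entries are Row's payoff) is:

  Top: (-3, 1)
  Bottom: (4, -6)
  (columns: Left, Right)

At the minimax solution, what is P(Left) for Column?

1/2

Row minima: Top → -3, Bottom → -6; maximin = -3.
Column maxima: Left → 4, Right → 1; minimax = 1.
-3 ≠ 1, so there is no saddle point; optimal play is mixed.
Let Row play Top with probability p. Expected payoff against Left: (-3)p + 4(1−p) = −7p + 4; against Right: 1p + (-6)(1−p) = 7p − 6.
Setting these equal: −7p + 4 = 7p − 6 ⇒ −14p = -10 ⇒ p = 5/7, and the value is (-7)·(5/7) + 4 = -1.
For Column: with q = P(Left), equating Top's and Bottom's payoffs gives −4q + 1 = 10q − 6 ⇒ q = 1/2.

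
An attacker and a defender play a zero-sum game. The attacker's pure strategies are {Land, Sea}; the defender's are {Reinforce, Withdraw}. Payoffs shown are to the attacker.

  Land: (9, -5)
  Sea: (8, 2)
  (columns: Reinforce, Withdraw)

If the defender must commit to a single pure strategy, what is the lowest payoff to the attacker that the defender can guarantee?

2

Column maxima: Reinforce → 9, Withdraw → 2.
The smallest of these is 2.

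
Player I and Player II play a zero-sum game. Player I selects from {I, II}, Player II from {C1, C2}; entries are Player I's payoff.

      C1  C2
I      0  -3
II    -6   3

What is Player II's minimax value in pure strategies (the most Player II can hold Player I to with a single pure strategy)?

0

Column maxima: C1 → 0, C2 → 3.
The smallest of these is 0.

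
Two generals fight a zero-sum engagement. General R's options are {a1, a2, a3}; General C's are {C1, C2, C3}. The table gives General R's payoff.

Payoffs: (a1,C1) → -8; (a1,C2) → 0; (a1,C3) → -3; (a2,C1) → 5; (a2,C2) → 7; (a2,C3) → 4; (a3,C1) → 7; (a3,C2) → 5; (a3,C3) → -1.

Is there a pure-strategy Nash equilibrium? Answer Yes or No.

Yes

Row minima: a1 → -8, a2 → 4, a3 → -1; maximin = 4.
Column maxima: C1 → 7, C2 → 7, C3 → 4; minimax = 4.
maximin = minimax = 4, so a saddle point exists.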